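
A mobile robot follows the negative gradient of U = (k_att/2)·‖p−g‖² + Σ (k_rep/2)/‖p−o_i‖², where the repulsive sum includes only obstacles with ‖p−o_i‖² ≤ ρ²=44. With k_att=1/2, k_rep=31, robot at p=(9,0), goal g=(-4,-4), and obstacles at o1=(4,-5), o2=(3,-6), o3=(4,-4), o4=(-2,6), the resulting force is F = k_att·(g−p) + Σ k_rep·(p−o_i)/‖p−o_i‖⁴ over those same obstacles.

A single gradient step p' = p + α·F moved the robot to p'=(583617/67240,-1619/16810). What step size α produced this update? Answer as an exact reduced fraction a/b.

F_att = 1/2·(g−p) = 1/2·(-13,-4) = (-6.5000,-2.0000)
o1: d²=50 > ρ²=44 → inactive
o2: d²=72 > ρ²=44 → inactive
o3: d²=41 ≤ ρ²=44; F_rep = 31·(5,4)/41² = (0.0922,0.0738)
o4: d²=157 > ρ²=44 → inactive
F = F_att + ΣF_rep = (-6.4078,-1.9262)
Δp = p'−p = (-0.3204,-0.0963); α = Δx/Fx = (-21543/67240) / (-21543/3362) = 1/20
check: Δy/Fy = (-1619/16810) / (-3238/1681) = 1/20 ✓

α = 1/20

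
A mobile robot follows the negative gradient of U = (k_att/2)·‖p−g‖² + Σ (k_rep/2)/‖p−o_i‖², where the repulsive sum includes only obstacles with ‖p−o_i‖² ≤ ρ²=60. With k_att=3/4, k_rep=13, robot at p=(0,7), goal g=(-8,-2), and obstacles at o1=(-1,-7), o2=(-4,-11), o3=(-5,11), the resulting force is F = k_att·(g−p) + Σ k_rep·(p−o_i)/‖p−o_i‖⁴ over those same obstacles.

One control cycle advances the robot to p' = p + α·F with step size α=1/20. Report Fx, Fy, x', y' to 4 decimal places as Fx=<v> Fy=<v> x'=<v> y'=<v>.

Fx=-5.9613 Fy=-6.7809 x'=-0.2981 y'=6.6610

F_att = 3/4·(g−p) = 3/4·(-8,-9) = (-6.0000,-6.7500)
o1: d²=197 > ρ²=60 → inactive
o2: d²=340 > ρ²=60 → inactive
o3: d²=41 ≤ ρ²=60; F_rep = 13·(5,-4)/41² = (0.0387,-0.0309)
F = F_att + ΣF_rep = (-5.9613,-6.7809)
p' = p + 1/20·F = (-0.2981,6.6610)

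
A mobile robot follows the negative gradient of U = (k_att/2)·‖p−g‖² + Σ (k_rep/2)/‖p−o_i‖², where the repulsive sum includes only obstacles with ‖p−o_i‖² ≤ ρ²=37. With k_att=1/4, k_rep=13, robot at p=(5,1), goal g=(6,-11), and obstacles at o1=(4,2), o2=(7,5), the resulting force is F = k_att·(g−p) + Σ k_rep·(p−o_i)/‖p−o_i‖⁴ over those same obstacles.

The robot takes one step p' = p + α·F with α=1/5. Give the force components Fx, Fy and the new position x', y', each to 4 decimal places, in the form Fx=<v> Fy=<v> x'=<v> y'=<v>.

F_att = 1/4·(g−p) = 1/4·(1,-12) = (0.2500,-3.0000)
o1: d²=2 ≤ ρ²=37; F_rep = 13·(1,-1)/2² = (3.2500,-3.2500)
o2: d²=20 ≤ ρ²=37; F_rep = 13·(-2,-4)/20² = (-0.0650,-0.1300)
F = F_att + ΣF_rep = (3.4350,-6.3800)
p' = p + 1/5·F = (5.6870,-0.2760)

Fx=3.4350 Fy=-6.3800 x'=5.6870 y'=-0.2760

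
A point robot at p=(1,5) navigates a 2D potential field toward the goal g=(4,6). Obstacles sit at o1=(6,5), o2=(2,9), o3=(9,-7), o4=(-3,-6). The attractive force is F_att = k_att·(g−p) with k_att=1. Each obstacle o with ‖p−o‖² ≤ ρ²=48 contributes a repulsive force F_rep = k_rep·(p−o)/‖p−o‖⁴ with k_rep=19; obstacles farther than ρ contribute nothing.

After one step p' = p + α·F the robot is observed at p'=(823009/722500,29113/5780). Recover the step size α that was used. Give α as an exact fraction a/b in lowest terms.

α = 1/20

F_att = 1·(g−p) = 1·(3,1) = (3.0000,1.0000)
o1: d²=25 ≤ ρ²=48; F_rep = 19·(-5,0)/25² = (-0.1520,0.0000)
o2: d²=17 ≤ ρ²=48; F_rep = 19·(-1,-4)/17² = (-0.0657,-0.2630)
o3: d²=208 > ρ²=48 → inactive
o4: d²=137 > ρ²=48 → inactive
F = F_att + ΣF_rep = (2.7823,0.7370)
Δp = p'−p = (0.1391,0.0369); α = Δx/Fx = (100509/722500) / (100509/36125) = 1/20
check: Δy/Fy = (213/5780) / (213/289) = 1/20 ✓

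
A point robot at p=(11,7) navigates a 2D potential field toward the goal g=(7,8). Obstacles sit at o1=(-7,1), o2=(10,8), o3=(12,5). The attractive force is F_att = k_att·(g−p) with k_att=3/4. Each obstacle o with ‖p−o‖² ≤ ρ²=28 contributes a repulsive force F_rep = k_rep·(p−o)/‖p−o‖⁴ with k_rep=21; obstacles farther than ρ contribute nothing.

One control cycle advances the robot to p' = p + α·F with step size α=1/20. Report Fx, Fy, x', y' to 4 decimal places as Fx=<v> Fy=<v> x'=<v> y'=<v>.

Fx=1.4100 Fy=-2.8200 x'=11.0705 y'=6.8590

F_att = 3/4·(g−p) = 3/4·(-4,1) = (-3.0000,0.7500)
o1: d²=360 > ρ²=28 → inactive
o2: d²=2 ≤ ρ²=28; F_rep = 21·(1,-1)/2² = (5.2500,-5.2500)
o3: d²=5 ≤ ρ²=28; F_rep = 21·(-1,2)/5² = (-0.8400,1.6800)
F = F_att + ΣF_rep = (1.4100,-2.8200)
p' = p + 1/20·F = (11.0705,6.8590)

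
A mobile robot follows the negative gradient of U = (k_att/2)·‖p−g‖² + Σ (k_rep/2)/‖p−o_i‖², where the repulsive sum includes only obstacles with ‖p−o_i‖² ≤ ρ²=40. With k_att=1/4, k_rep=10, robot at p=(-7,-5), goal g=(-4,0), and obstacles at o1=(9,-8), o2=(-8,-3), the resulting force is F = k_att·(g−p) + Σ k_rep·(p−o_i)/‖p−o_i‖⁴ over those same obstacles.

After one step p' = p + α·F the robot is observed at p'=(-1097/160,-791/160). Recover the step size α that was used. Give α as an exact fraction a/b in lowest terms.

α = 1/8

F_att = 1/4·(g−p) = 1/4·(3,5) = (0.7500,1.2500)
o1: d²=265 > ρ²=40 → inactive
o2: d²=5 ≤ ρ²=40; F_rep = 10·(1,-2)/5² = (0.4000,-0.8000)
F = F_att + ΣF_rep = (1.1500,0.4500)
Δp = p'−p = (0.1437,0.0563); α = Δx/Fx = (23/160) / (23/20) = 1/8
check: Δy/Fy = (9/160) / (9/20) = 1/8 ✓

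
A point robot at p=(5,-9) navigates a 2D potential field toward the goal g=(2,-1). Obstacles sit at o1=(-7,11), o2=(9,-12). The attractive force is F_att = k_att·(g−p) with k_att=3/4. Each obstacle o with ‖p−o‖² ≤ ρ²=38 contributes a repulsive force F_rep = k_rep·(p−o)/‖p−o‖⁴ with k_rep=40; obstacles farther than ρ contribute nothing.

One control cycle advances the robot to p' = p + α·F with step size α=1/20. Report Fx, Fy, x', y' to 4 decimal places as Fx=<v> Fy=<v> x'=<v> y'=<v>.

F_att = 3/4·(g−p) = 3/4·(-3,8) = (-2.2500,6.0000)
o1: d²=544 > ρ²=38 → inactive
o2: d²=25 ≤ ρ²=38; F_rep = 40·(-4,3)/25² = (-0.2560,0.1920)
F = F_att + ΣF_rep = (-2.5060,6.1920)
p' = p + 1/20·F = (4.8747,-8.6904)

Fx=-2.5060 Fy=6.1920 x'=4.8747 y'=-8.6904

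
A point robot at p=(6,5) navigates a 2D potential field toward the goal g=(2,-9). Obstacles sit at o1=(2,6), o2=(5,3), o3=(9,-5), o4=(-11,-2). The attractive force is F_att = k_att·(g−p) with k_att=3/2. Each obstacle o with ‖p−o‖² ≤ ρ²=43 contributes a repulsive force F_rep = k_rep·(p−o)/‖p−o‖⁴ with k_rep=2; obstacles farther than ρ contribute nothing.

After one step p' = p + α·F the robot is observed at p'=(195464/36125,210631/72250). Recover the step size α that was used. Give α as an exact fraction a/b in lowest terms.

F_att = 3/2·(g−p) = 3/2·(-4,-14) = (-6.0000,-21.0000)
o1: d²=17 ≤ ρ²=43; F_rep = 2·(4,-1)/17² = (0.0277,-0.0069)
o2: d²=5 ≤ ρ²=43; F_rep = 2·(1,2)/5² = (0.0800,0.1600)
o3: d²=109 > ρ²=43 → inactive
o4: d²=338 > ρ²=43 → inactive
F = F_att + ΣF_rep = (-5.8923,-20.8469)
Δp = p'−p = (-0.5892,-2.0847); α = Δx/Fx = (-21286/36125) / (-42572/7225) = 1/10
check: Δy/Fy = (-150619/72250) / (-150619/7225) = 1/10 ✓

α = 1/10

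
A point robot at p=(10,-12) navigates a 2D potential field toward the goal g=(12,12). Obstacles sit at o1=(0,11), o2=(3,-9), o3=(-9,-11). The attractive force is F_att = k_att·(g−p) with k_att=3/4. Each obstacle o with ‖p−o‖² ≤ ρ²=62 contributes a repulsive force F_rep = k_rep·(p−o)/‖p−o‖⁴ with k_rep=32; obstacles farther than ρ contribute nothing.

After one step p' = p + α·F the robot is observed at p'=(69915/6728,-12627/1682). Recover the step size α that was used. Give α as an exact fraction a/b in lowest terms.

F_att = 3/4·(g−p) = 3/4·(2,24) = (1.5000,18.0000)
o1: d²=629 > ρ²=62 → inactive
o2: d²=58 ≤ ρ²=62; F_rep = 32·(7,-3)/58² = (0.0666,-0.0285)
o3: d²=362 > ρ²=62 → inactive
F = F_att + ΣF_rep = (1.5666,17.9715)
Δp = p'−p = (0.3916,4.4929); α = Δx/Fx = (2635/6728) / (2635/1682) = 1/4
check: Δy/Fy = (7557/1682) / (15114/841) = 1/4 ✓

α = 1/4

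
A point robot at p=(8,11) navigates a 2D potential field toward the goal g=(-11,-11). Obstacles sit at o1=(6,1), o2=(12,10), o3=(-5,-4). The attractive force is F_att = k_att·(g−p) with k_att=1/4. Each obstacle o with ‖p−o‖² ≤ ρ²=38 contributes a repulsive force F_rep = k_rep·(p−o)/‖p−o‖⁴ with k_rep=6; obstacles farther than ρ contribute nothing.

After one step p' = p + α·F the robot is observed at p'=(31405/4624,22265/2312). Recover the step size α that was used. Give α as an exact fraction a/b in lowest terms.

α = 1/4

F_att = 1/4·(g−p) = 1/4·(-19,-22) = (-4.7500,-5.5000)
o1: d²=104 > ρ²=38 → inactive
o2: d²=17 ≤ ρ²=38; F_rep = 6·(-4,1)/17² = (-0.0830,0.0208)
o3: d²=394 > ρ²=38 → inactive
F = F_att + ΣF_rep = (-4.8330,-5.4792)
Δp = p'−p = (-1.2083,-1.3698); α = Δx/Fx = (-5587/4624) / (-5587/1156) = 1/4
check: Δy/Fy = (-3167/2312) / (-3167/578) = 1/4 ✓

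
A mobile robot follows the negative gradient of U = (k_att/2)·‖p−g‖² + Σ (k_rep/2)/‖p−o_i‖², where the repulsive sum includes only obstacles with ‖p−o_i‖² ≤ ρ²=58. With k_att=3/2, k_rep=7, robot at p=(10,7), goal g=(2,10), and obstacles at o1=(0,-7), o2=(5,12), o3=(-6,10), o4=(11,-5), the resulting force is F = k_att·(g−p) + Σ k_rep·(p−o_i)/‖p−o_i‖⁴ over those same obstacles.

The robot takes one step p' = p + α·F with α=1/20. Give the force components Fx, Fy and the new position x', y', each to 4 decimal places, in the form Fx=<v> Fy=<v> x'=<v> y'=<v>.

F_att = 3/2·(g−p) = 3/2·(-8,3) = (-12.0000,4.5000)
o1: d²=296 > ρ²=58 → inactive
o2: d²=50 ≤ ρ²=58; F_rep = 7·(5,-5)/50² = (0.0140,-0.0140)
o3: d²=265 > ρ²=58 → inactive
o4: d²=145 > ρ²=58 → inactive
F = F_att + ΣF_rep = (-11.9860,4.4860)
p' = p + 1/20·F = (9.4007,7.2243)

Fx=-11.9860 Fy=4.4860 x'=9.4007 y'=7.2243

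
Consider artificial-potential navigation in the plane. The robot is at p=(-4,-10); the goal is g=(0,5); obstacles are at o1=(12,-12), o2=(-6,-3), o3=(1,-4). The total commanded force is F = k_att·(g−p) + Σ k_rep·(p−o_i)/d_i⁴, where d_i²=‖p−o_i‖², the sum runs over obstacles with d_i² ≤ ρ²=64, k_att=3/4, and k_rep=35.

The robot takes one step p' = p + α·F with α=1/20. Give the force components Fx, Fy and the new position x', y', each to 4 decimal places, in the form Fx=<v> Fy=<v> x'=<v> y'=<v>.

Fx=2.9779 Fy=11.1063 x'=-3.8511 y'=-9.4447

F_att = 3/4·(g−p) = 3/4·(4,15) = (3.0000,11.2500)
o1: d²=260 > ρ²=64 → inactive
o2: d²=53 ≤ ρ²=64; F_rep = 35·(2,-7)/53² = (0.0249,-0.0872)
o3: d²=61 ≤ ρ²=64; F_rep = 35·(-5,-6)/61² = (-0.0470,-0.0564)
F = F_att + ΣF_rep = (2.9779,11.1063)
p' = p + 1/20·F = (-3.8511,-9.4447)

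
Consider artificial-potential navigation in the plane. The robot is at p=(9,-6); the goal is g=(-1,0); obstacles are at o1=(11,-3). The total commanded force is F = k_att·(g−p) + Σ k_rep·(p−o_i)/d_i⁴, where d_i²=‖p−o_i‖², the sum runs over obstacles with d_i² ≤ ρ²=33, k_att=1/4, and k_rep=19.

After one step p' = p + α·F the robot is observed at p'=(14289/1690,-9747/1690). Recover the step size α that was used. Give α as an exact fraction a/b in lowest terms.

α = 1/5

F_att = 1/4·(g−p) = 1/4·(-10,6) = (-2.5000,1.5000)
o1: d²=13 ≤ ρ²=33; F_rep = 19·(-2,-3)/13² = (-0.2249,-0.3373)
F = F_att + ΣF_rep = (-2.7249,1.1627)
Δp = p'−p = (-0.5450,0.2325); α = Δx/Fx = (-921/1690) / (-921/338) = 1/5
check: Δy/Fy = (393/1690) / (393/338) = 1/5 ✓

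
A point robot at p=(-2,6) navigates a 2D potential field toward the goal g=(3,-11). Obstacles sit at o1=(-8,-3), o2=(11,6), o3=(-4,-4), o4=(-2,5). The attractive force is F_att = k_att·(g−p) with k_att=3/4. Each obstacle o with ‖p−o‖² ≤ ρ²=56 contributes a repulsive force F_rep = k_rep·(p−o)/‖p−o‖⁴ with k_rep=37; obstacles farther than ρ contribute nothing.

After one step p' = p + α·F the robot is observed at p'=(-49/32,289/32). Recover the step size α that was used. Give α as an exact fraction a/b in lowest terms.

α = 1/8

F_att = 3/4·(g−p) = 3/4·(5,-17) = (3.7500,-12.7500)
o1: d²=117 > ρ²=56 → inactive
o2: d²=169 > ρ²=56 → inactive
o3: d²=104 > ρ²=56 → inactive
o4: d²=1 ≤ ρ²=56; F_rep = 37·(0,1)/1² = (0.0000,37.0000)
F = F_att + ΣF_rep = (3.7500,24.2500)
Δp = p'−p = (0.4688,3.0312); α = Δx/Fx = (15/32) / (15/4) = 1/8
check: Δy/Fy = (97/32) / (97/4) = 1/8 ✓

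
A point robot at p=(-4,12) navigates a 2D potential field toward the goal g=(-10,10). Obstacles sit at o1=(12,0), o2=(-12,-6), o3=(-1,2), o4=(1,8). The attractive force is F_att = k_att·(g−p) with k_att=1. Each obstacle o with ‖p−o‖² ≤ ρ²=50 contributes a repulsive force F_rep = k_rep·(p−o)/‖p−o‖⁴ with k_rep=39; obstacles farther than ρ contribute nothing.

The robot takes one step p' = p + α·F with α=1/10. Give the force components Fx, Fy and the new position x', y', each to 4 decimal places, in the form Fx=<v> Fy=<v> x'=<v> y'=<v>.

Fx=-6.1160 Fy=-1.9072 x'=-4.6116 y'=11.8093

F_att = 1·(g−p) = 1·(-6,-2) = (-6.0000,-2.0000)
o1: d²=400 > ρ²=50 → inactive
o2: d²=388 > ρ²=50 → inactive
o3: d²=109 > ρ²=50 → inactive
o4: d²=41 ≤ ρ²=50; F_rep = 39·(-5,4)/41² = (-0.1160,0.0928)
F = F_att + ΣF_rep = (-6.1160,-1.9072)
p' = p + 1/10·F = (-4.6116,11.8093)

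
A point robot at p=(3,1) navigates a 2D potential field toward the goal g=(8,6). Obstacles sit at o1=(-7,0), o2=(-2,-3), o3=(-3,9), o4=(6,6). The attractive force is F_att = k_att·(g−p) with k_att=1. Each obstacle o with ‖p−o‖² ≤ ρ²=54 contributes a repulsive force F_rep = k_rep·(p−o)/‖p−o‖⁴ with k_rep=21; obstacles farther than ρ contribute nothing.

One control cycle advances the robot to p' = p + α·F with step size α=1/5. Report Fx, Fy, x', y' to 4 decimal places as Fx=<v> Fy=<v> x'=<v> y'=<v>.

Fx=5.0080 Fy=4.9591 x'=4.0016 y'=1.9918

F_att = 1·(g−p) = 1·(5,5) = (5.0000,5.0000)
o1: d²=101 > ρ²=54 → inactive
o2: d²=41 ≤ ρ²=54; F_rep = 21·(5,4)/41² = (0.0625,0.0500)
o3: d²=100 > ρ²=54 → inactive
o4: d²=34 ≤ ρ²=54; F_rep = 21·(-3,-5)/34² = (-0.0545,-0.0908)
F = F_att + ΣF_rep = (5.0080,4.9591)
p' = p + 1/5·F = (4.0016,1.9918)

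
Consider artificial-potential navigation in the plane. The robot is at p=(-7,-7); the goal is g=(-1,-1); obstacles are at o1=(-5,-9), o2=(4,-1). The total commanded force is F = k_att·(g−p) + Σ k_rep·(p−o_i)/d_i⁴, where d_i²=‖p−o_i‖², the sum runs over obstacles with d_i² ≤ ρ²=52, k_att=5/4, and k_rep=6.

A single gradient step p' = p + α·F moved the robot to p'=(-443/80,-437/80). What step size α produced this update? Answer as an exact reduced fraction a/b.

α = 1/5

F_att = 5/4·(g−p) = 5/4·(6,6) = (7.5000,7.5000)
o1: d²=8 ≤ ρ²=52; F_rep = 6·(-2,2)/8² = (-0.1875,0.1875)
o2: d²=157 > ρ²=52 → inactive
F = F_att + ΣF_rep = (7.3125,7.6875)
Δp = p'−p = (1.4625,1.5375); α = Δx/Fx = (117/80) / (117/16) = 1/5
check: Δy/Fy = (123/80) / (123/16) = 1/5 ✓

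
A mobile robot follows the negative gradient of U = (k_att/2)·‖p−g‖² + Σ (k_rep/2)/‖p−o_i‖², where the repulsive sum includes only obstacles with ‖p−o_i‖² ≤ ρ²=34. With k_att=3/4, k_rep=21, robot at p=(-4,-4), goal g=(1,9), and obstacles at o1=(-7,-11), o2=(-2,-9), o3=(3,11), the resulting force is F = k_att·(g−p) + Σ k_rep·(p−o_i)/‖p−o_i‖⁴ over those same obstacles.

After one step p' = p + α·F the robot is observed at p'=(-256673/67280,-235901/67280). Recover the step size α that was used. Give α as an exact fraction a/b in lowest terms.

F_att = 3/4·(g−p) = 3/4·(5,13) = (3.7500,9.7500)
o1: d²=58 > ρ²=34 → inactive
o2: d²=29 ≤ ρ²=34; F_rep = 21·(-2,5)/29² = (-0.0499,0.1249)
o3: d²=274 > ρ²=34 → inactive
F = F_att + ΣF_rep = (3.7001,9.8749)
Δp = p'−p = (0.1850,0.4937); α = Δx/Fx = (12447/67280) / (12447/3364) = 1/20
check: Δy/Fy = (33219/67280) / (33219/3364) = 1/20 ✓

α = 1/20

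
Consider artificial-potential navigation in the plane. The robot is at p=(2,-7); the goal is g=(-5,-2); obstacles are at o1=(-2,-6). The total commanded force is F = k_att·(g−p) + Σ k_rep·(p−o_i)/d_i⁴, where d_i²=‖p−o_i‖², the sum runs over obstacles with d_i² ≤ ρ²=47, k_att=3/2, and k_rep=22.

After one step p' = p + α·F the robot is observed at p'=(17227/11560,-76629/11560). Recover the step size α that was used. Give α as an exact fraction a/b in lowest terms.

α = 1/20

F_att = 3/2·(g−p) = 3/2·(-7,5) = (-10.5000,7.5000)
o1: d²=17 ≤ ρ²=47; F_rep = 22·(4,-1)/17² = (0.3045,-0.0761)
F = F_att + ΣF_rep = (-10.1955,7.4239)
Δp = p'−p = (-0.5098,0.3712); α = Δx/Fx = (-5893/11560) / (-5893/578) = 1/20
check: Δy/Fy = (4291/11560) / (4291/578) = 1/20 ✓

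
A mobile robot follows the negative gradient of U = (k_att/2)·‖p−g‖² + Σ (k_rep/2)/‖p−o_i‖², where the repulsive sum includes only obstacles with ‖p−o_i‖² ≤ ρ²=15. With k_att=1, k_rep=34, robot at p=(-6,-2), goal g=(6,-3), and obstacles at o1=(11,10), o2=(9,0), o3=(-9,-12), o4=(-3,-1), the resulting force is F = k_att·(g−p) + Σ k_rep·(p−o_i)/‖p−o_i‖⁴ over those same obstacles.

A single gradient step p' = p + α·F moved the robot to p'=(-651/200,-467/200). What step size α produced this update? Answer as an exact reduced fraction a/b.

α = 1/4

F_att = 1·(g−p) = 1·(12,-1) = (12.0000,-1.0000)
o1: d²=433 > ρ²=15 → inactive
o2: d²=229 > ρ²=15 → inactive
o3: d²=109 > ρ²=15 → inactive
o4: d²=10 ≤ ρ²=15; F_rep = 34·(-3,-1)/10² = (-1.0200,-0.3400)
F = F_att + ΣF_rep = (10.9800,-1.3400)
Δp = p'−p = (2.7450,-0.3350); α = Δx/Fx = (549/200) / (549/50) = 1/4
check: Δy/Fy = (-67/200) / (-67/50) = 1/4 ✓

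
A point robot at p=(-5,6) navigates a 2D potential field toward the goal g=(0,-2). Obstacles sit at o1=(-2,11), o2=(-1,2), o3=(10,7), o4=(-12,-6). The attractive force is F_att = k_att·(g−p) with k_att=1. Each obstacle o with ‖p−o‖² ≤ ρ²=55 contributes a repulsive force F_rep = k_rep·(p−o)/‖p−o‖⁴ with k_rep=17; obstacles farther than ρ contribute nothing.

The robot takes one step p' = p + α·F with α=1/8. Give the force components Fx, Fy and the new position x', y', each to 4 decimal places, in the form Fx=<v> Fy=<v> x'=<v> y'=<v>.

Fx=4.8895 Fy=-8.0071 x'=-4.3888 y'=4.9991

F_att = 1·(g−p) = 1·(5,-8) = (5.0000,-8.0000)
o1: d²=34 ≤ ρ²=55; F_rep = 17·(-3,-5)/34² = (-0.0441,-0.0735)
o2: d²=32 ≤ ρ²=55; F_rep = 17·(-4,4)/32² = (-0.0664,0.0664)
o3: d²=226 > ρ²=55 → inactive
o4: d²=193 > ρ²=55 → inactive
F = F_att + ΣF_rep = (4.8895,-8.0071)
p' = p + 1/8·F = (-4.3888,4.9991)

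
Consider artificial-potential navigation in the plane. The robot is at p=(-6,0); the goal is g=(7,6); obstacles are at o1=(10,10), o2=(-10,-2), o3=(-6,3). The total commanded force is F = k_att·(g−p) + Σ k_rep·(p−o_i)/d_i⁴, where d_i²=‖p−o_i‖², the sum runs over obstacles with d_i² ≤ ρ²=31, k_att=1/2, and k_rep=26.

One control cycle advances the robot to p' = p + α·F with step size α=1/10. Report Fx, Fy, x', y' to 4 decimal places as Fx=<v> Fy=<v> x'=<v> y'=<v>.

Fx=6.7600 Fy=2.1670 x'=-5.3240 y'=0.2167

F_att = 1/2·(g−p) = 1/2·(13,6) = (6.5000,3.0000)
o1: d²=356 > ρ²=31 → inactive
o2: d²=20 ≤ ρ²=31; F_rep = 26·(4,2)/20² = (0.2600,0.1300)
o3: d²=9 ≤ ρ²=31; F_rep = 26·(0,-3)/9² = (0.0000,-0.9630)
F = F_att + ΣF_rep = (6.7600,2.1670)
p' = p + 1/10·F = (-5.3240,0.2167)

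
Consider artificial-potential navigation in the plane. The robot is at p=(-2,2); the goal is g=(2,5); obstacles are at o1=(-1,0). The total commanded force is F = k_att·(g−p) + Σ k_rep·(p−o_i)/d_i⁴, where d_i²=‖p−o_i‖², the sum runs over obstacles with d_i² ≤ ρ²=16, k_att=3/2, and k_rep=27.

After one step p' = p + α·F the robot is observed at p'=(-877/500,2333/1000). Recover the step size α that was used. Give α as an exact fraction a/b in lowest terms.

α = 1/20

F_att = 3/2·(g−p) = 3/2·(4,3) = (6.0000,4.5000)
o1: d²=5 ≤ ρ²=16; F_rep = 27·(-1,2)/5² = (-1.0800,2.1600)
F = F_att + ΣF_rep = (4.9200,6.6600)
Δp = p'−p = (0.2460,0.3330); α = Δx/Fx = (123/500) / (123/25) = 1/20
check: Δy/Fy = (333/1000) / (333/50) = 1/20 ✓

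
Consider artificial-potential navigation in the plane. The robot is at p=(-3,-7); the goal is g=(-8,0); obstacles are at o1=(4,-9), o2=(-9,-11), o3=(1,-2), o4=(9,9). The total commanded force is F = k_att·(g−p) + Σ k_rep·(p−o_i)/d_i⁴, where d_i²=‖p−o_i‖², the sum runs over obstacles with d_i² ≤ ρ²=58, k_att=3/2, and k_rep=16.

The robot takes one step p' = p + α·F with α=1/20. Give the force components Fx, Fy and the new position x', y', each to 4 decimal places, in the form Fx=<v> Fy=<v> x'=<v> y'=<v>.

Fx=-7.5424 Fy=10.4875 x'=-3.3771 y'=-6.4756

F_att = 3/2·(g−p) = 3/2·(-5,7) = (-7.5000,10.5000)
o1: d²=53 ≤ ρ²=58; F_rep = 16·(-7,2)/53² = (-0.0399,0.0114)
o2: d²=52 ≤ ρ²=58; F_rep = 16·(6,4)/52² = (0.0355,0.0237)
o3: d²=41 ≤ ρ²=58; F_rep = 16·(-4,-5)/41² = (-0.0381,-0.0476)
o4: d²=400 > ρ²=58 → inactive
F = F_att + ΣF_rep = (-7.5424,10.4875)
p' = p + 1/20·F = (-3.3771,-6.4756)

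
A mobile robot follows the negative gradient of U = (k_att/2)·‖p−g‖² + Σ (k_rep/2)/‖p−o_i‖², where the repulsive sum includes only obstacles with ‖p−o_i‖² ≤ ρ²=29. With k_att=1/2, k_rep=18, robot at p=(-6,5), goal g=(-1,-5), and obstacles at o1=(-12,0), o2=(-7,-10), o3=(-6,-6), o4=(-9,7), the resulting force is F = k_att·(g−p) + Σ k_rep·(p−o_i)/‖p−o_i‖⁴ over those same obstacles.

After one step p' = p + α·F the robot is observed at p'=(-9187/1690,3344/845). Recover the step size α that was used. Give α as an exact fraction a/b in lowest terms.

F_att = 1/2·(g−p) = 1/2·(5,-10) = (2.5000,-5.0000)
o1: d²=61 > ρ²=29 → inactive
o2: d²=226 > ρ²=29 → inactive
o3: d²=121 > ρ²=29 → inactive
o4: d²=13 ≤ ρ²=29; F_rep = 18·(3,-2)/13² = (0.3195,-0.2130)
F = F_att + ΣF_rep = (2.8195,-5.2130)
Δp = p'−p = (0.5639,-1.0426); α = Δx/Fx = (953/1690) / (953/338) = 1/5
check: Δy/Fy = (-881/845) / (-881/169) = 1/5 ✓

α = 1/5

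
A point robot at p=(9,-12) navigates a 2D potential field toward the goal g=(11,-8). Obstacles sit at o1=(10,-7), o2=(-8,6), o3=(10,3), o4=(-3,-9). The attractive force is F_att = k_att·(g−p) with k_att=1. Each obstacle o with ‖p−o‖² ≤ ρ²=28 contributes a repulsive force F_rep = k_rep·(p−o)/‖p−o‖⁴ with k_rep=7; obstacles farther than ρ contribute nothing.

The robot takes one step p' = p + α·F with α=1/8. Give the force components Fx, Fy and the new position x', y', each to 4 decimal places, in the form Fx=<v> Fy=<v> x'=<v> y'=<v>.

F_att = 1·(g−p) = 1·(2,4) = (2.0000,4.0000)
o1: d²=26 ≤ ρ²=28; F_rep = 7·(-1,-5)/26² = (-0.0104,-0.0518)
o2: d²=613 > ρ²=28 → inactive
o3: d²=226 > ρ²=28 → inactive
o4: d²=153 > ρ²=28 → inactive
F = F_att + ΣF_rep = (1.9896,3.9482)
p' = p + 1/8·F = (9.2487,-11.5065)

Fx=1.9896 Fy=3.9482 x'=9.2487 y'=-11.5065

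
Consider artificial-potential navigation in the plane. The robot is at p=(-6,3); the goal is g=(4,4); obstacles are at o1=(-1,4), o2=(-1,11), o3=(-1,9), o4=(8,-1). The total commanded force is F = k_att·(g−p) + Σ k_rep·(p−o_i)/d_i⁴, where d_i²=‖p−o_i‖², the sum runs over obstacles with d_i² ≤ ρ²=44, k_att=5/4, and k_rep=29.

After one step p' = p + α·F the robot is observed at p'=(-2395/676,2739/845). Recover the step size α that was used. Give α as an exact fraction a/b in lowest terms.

α = 1/5

F_att = 5/4·(g−p) = 5/4·(10,1) = (12.5000,1.2500)
o1: d²=26 ≤ ρ²=44; F_rep = 29·(-5,-1)/26² = (-0.2145,-0.0429)
o2: d²=89 > ρ²=44 → inactive
o3: d²=61 > ρ²=44 → inactive
o4: d²=212 > ρ²=44 → inactive
F = F_att + ΣF_rep = (12.2855,1.2071)
Δp = p'−p = (2.4571,0.2414); α = Δx/Fx = (1661/676) / (8305/676) = 1/5
check: Δy/Fy = (204/845) / (204/169) = 1/5 ✓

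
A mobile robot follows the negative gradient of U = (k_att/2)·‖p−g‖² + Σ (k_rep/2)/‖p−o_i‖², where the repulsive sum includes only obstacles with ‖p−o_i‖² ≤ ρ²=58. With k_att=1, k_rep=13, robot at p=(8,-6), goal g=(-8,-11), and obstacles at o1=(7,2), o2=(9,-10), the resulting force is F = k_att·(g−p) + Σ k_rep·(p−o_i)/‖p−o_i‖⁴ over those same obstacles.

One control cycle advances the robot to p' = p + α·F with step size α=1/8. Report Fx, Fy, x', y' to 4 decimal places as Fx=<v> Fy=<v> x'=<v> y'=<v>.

Fx=-16.0450 Fy=-4.8201 x'=5.9944 y'=-6.6025

F_att = 1·(g−p) = 1·(-16,-5) = (-16.0000,-5.0000)
o1: d²=65 > ρ²=58 → inactive
o2: d²=17 ≤ ρ²=58; F_rep = 13·(-1,4)/17² = (-0.0450,0.1799)
F = F_att + ΣF_rep = (-16.0450,-4.8201)
p' = p + 1/8·F = (5.9944,-6.6025)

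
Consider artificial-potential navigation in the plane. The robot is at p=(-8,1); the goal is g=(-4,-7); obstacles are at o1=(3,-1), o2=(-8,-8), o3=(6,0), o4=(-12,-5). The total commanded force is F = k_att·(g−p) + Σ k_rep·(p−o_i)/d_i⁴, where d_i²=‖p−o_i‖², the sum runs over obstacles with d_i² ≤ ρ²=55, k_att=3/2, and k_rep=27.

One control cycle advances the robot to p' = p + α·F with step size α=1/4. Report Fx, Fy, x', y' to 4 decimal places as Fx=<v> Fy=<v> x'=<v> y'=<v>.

F_att = 3/2·(g−p) = 3/2·(4,-8) = (6.0000,-12.0000)
o1: d²=125 > ρ²=55 → inactive
o2: d²=81 > ρ²=55 → inactive
o3: d²=197 > ρ²=55 → inactive
o4: d²=52 ≤ ρ²=55; F_rep = 27·(4,6)/52² = (0.0399,0.0599)
F = F_att + ΣF_rep = (6.0399,-11.9401)
p' = p + 1/4·F = (-6.4900,-1.9850)

Fx=6.0399 Fy=-11.9401 x'=-6.4900 y'=-1.9850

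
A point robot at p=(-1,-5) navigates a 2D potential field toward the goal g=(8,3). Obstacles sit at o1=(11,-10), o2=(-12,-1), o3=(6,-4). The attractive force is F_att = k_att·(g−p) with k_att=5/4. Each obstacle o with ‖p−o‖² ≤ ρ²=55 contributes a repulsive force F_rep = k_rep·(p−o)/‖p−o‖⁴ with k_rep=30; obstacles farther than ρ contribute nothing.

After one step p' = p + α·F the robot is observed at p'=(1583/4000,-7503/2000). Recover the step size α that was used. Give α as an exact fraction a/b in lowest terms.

α = 1/8

F_att = 5/4·(g−p) = 5/4·(9,8) = (11.2500,10.0000)
o1: d²=169 > ρ²=55 → inactive
o2: d²=137 > ρ²=55 → inactive
o3: d²=50 ≤ ρ²=55; F_rep = 30·(-7,-1)/50² = (-0.0840,-0.0120)
F = F_att + ΣF_rep = (11.1660,9.9880)
Δp = p'−p = (1.3958,1.2485); α = Δx/Fx = (5583/4000) / (5583/500) = 1/8
check: Δy/Fy = (2497/2000) / (2497/250) = 1/8 ✓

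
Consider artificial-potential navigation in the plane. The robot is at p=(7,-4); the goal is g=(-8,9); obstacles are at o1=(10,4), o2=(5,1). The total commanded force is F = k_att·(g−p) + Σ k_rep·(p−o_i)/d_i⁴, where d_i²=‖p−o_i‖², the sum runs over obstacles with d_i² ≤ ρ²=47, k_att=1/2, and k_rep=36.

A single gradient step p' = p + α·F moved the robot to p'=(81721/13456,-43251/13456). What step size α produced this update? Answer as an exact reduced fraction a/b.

α = 1/8

F_att = 1/2·(g−p) = 1/2·(-15,13) = (-7.5000,6.5000)
o1: d²=73 > ρ²=47 → inactive
o2: d²=29 ≤ ρ²=47; F_rep = 36·(2,-5)/29² = (0.0856,-0.2140)
F = F_att + ΣF_rep = (-7.4144,6.2860)
Δp = p'−p = (-0.9268,0.7857); α = Δx/Fx = (-12471/13456) / (-12471/1682) = 1/8
check: Δy/Fy = (10573/13456) / (10573/1682) = 1/8 ✓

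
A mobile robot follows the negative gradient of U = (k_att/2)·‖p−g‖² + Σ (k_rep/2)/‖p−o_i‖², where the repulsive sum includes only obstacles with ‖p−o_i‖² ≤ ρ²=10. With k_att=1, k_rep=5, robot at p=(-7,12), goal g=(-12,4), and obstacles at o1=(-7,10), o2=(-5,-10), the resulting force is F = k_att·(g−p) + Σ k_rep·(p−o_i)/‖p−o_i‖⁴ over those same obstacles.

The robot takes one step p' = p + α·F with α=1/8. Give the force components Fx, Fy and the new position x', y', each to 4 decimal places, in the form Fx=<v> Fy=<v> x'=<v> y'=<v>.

Fx=-5.0000 Fy=-7.3750 x'=-7.6250 y'=11.0781

F_att = 1·(g−p) = 1·(-5,-8) = (-5.0000,-8.0000)
o1: d²=4 ≤ ρ²=10; F_rep = 5·(0,2)/4² = (0.0000,0.6250)
o2: d²=488 > ρ²=10 → inactive
F = F_att + ΣF_rep = (-5.0000,-7.3750)
p' = p + 1/8·F = (-7.6250,11.0781)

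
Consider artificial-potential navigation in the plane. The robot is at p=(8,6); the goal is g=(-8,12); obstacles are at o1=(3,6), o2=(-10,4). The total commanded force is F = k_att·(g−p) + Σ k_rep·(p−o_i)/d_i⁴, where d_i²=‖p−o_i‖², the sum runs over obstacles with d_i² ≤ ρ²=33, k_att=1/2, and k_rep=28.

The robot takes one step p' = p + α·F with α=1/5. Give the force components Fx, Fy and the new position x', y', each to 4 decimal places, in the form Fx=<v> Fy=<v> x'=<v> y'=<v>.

Fx=-7.7760 Fy=3.0000 x'=6.4448 y'=6.6000

F_att = 1/2·(g−p) = 1/2·(-16,6) = (-8.0000,3.0000)
o1: d²=25 ≤ ρ²=33; F_rep = 28·(5,0)/25² = (0.2240,0.0000)
o2: d²=328 > ρ²=33 → inactive
F = F_att + ΣF_rep = (-7.7760,3.0000)
p' = p + 1/5·F = (6.4448,6.6000)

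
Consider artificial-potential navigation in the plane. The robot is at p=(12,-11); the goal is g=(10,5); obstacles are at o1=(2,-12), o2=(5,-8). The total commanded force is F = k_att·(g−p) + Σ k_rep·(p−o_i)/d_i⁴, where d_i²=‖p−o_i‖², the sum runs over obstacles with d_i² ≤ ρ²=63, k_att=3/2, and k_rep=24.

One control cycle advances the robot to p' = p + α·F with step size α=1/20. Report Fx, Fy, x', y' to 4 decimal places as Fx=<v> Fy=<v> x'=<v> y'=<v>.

Fx=-2.9501 Fy=23.9786 x'=11.8525 y'=-9.8011

F_att = 3/2·(g−p) = 3/2·(-2,16) = (-3.0000,24.0000)
o1: d²=101 > ρ²=63 → inactive
o2: d²=58 ≤ ρ²=63; F_rep = 24·(7,-3)/58² = (0.0499,-0.0214)
F = F_att + ΣF_rep = (-2.9501,23.9786)
p' = p + 1/20·F = (11.8525,-9.8011)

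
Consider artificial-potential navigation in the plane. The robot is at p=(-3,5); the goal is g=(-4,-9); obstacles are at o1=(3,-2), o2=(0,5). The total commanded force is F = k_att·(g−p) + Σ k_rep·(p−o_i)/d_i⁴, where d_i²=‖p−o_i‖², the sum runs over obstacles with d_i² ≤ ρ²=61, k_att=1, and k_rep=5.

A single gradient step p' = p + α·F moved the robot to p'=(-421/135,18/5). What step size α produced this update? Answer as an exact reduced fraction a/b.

F_att = 1·(g−p) = 1·(-1,-14) = (-1.0000,-14.0000)
o1: d²=85 > ρ²=61 → inactive
o2: d²=9 ≤ ρ²=61; F_rep = 5·(-3,0)/9² = (-0.1852,0.0000)
F = F_att + ΣF_rep = (-1.1852,-14.0000)
Δp = p'−p = (-0.1185,-1.4000); α = Δx/Fx = (-16/135) / (-32/27) = 1/10
check: Δy/Fy = (-7/5) / (-14) = 1/10 ✓

α = 1/10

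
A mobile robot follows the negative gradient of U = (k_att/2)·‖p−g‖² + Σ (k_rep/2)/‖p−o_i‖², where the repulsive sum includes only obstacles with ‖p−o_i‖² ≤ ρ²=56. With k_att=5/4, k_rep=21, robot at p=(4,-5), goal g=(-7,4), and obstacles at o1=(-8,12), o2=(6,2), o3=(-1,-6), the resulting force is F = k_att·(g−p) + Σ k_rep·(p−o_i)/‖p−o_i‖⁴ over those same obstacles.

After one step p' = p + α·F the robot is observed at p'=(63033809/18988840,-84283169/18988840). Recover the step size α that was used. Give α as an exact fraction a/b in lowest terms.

F_att = 5/4·(g−p) = 5/4·(-11,9) = (-13.7500,11.2500)
o1: d²=433 > ρ²=56 → inactive
o2: d²=53 ≤ ρ²=56; F_rep = 21·(-2,-7)/53² = (-0.0150,-0.0523)
o3: d²=26 ≤ ρ²=56; F_rep = 21·(5,1)/26² = (0.1553,0.0311)
F = F_att + ΣF_rep = (-13.6096,11.2287)
Δp = p'−p = (-0.6805,0.5614); α = Δx/Fx = (-12921551/18988840) / (-12921551/949442) = 1/20
check: Δy/Fy = (10661031/18988840) / (10661031/949442) = 1/20 ✓

α = 1/20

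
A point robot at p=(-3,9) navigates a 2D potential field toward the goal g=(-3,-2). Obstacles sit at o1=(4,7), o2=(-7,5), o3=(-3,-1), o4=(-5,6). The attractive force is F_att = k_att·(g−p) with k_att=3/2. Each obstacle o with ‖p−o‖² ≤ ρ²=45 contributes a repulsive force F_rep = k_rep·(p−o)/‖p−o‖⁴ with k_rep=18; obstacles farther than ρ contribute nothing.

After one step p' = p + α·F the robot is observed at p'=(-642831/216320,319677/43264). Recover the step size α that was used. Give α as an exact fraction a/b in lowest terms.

α = 1/10

F_att = 3/2·(g−p) = 3/2·(0,-11) = (0.0000,-16.5000)
o1: d²=53 > ρ²=45 → inactive
o2: d²=32 ≤ ρ²=45; F_rep = 18·(4,4)/32² = (0.0703,0.0703)
o3: d²=100 > ρ²=45 → inactive
o4: d²=13 ≤ ρ²=45; F_rep = 18·(2,3)/13² = (0.2130,0.3195)
F = F_att + ΣF_rep = (0.2833,-16.1102)
Δp = p'−p = (0.0283,-1.6110); α = Δx/Fx = (6129/216320) / (6129/21632) = 1/10
check: Δy/Fy = (-69699/43264) / (-348495/21632) = 1/10 ✓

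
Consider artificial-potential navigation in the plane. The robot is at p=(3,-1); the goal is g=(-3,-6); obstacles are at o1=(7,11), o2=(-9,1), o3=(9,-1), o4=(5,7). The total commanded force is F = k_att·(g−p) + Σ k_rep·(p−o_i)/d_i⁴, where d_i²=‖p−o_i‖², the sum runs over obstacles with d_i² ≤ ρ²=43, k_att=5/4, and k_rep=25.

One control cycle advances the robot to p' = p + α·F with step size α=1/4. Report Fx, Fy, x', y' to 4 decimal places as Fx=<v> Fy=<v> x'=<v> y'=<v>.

F_att = 5/4·(g−p) = 5/4·(-6,-5) = (-7.5000,-6.2500)
o1: d²=160 > ρ²=43 → inactive
o2: d²=148 > ρ²=43 → inactive
o3: d²=36 ≤ ρ²=43; F_rep = 25·(-6,0)/36² = (-0.1157,0.0000)
o4: d²=68 > ρ²=43 → inactive
F = F_att + ΣF_rep = (-7.6157,-6.2500)
p' = p + 1/4·F = (1.0961,-2.5625)

Fx=-7.6157 Fy=-6.2500 x'=1.0961 y'=-2.5625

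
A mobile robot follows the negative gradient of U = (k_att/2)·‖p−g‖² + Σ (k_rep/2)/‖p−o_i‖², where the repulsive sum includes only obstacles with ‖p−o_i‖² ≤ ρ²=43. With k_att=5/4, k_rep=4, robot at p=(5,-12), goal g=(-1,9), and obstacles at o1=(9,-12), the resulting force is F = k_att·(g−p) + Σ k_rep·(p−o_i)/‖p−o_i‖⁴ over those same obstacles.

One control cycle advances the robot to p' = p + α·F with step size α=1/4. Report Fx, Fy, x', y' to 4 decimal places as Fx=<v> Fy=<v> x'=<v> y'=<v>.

Fx=-7.5625 Fy=26.2500 x'=3.1094 y'=-5.4375

F_att = 5/4·(g−p) = 5/4·(-6,21) = (-7.5000,26.2500)
o1: d²=16 ≤ ρ²=43; F_rep = 4·(-4,0)/16² = (-0.0625,0.0000)
F = F_att + ΣF_rep = (-7.5625,26.2500)
p' = p + 1/4·F = (3.1094,-5.4375)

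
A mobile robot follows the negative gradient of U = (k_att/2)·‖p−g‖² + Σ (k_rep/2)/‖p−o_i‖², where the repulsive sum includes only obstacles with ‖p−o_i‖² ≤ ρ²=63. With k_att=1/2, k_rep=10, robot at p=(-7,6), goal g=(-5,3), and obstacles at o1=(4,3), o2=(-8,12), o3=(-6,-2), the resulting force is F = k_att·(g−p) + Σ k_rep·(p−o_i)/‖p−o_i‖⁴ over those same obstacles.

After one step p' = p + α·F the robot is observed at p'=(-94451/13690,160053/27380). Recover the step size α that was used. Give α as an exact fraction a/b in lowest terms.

α = 1/10

F_att = 1/2·(g−p) = 1/2·(2,-3) = (1.0000,-1.5000)
o1: d²=130 > ρ²=63 → inactive
o2: d²=37 ≤ ρ²=63; F_rep = 10·(1,-6)/37² = (0.0073,-0.0438)
o3: d²=65 > ρ²=63 → inactive
F = F_att + ΣF_rep = (1.0073,-1.5438)
Δp = p'−p = (0.1007,-0.1544); α = Δx/Fx = (1379/13690) / (1379/1369) = 1/10
check: Δy/Fy = (-4227/27380) / (-4227/2738) = 1/10 ✓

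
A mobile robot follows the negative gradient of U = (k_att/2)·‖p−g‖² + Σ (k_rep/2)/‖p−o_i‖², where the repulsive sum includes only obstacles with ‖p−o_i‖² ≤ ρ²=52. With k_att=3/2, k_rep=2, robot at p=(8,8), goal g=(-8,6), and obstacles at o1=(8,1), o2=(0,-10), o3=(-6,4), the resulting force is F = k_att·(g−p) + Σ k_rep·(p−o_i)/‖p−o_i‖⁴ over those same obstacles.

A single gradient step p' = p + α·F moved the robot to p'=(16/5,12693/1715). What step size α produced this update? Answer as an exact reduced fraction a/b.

F_att = 3/2·(g−p) = 3/2·(-16,-2) = (-24.0000,-3.0000)
o1: d²=49 ≤ ρ²=52; F_rep = 2·(0,7)/49² = (0.0000,0.0058)
o2: d²=388 > ρ²=52 → inactive
o3: d²=212 > ρ²=52 → inactive
F = F_att + ΣF_rep = (-24.0000,-2.9942)
Δp = p'−p = (-4.8000,-0.5988); α = Δx/Fx = (-24/5) / (-24) = 1/5
check: Δy/Fy = (-1027/1715) / (-1027/343) = 1/5 ✓

α = 1/5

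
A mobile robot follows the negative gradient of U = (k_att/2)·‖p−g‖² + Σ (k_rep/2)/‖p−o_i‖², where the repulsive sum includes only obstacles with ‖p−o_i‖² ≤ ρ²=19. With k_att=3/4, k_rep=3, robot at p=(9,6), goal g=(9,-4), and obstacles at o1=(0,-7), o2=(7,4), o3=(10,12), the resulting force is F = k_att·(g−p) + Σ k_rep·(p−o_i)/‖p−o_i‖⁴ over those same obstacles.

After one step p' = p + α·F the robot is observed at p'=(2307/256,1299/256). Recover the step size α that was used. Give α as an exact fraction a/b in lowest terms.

F_att = 3/4·(g−p) = 3/4·(0,-10) = (0.0000,-7.5000)
o1: d²=250 > ρ²=19 → inactive
o2: d²=8 ≤ ρ²=19; F_rep = 3·(2,2)/8² = (0.0938,0.0938)
o3: d²=37 > ρ²=19 → inactive
F = F_att + ΣF_rep = (0.0938,-7.4062)
Δp = p'−p = (0.0117,-0.9258); α = Δx/Fx = (3/256) / (3/32) = 1/8
check: Δy/Fy = (-237/256) / (-237/32) = 1/8 ✓

α = 1/8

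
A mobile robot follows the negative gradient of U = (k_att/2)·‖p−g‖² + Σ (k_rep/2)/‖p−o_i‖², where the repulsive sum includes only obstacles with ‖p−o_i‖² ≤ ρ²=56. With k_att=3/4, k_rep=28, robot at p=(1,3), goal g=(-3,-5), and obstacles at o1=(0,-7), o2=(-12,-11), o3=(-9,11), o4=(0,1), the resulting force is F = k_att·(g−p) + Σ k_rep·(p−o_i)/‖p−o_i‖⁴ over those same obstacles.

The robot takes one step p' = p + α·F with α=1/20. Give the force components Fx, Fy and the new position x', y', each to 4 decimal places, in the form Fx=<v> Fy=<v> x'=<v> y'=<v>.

Fx=-1.8800 Fy=-3.7600 x'=0.9060 y'=2.8120

F_att = 3/4·(g−p) = 3/4·(-4,-8) = (-3.0000,-6.0000)
o1: d²=101 > ρ²=56 → inactive
o2: d²=365 > ρ²=56 → inactive
o3: d²=164 > ρ²=56 → inactive
o4: d²=5 ≤ ρ²=56; F_rep = 28·(1,2)/5² = (1.1200,2.2400)
F = F_att + ΣF_rep = (-1.8800,-3.7600)
p' = p + 1/20·F = (0.9060,2.8120)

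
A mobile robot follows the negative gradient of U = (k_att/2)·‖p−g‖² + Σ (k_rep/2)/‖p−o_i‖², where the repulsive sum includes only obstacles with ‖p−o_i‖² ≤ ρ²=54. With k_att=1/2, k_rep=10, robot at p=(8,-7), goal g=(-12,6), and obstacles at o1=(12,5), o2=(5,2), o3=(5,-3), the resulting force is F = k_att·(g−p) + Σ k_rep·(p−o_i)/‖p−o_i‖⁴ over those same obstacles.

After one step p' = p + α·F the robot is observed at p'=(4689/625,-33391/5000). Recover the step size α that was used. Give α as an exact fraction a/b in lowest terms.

F_att = 1/2·(g−p) = 1/2·(-20,13) = (-10.0000,6.5000)
o1: d²=160 > ρ²=54 → inactive
o2: d²=90 > ρ²=54 → inactive
o3: d²=25 ≤ ρ²=54; F_rep = 10·(3,-4)/25² = (0.0480,-0.0640)
F = F_att + ΣF_rep = (-9.9520,6.4360)
Δp = p'−p = (-0.4976,0.3218); α = Δx/Fx = (-311/625) / (-1244/125) = 1/20
check: Δy/Fy = (1609/5000) / (1609/250) = 1/20 ✓

α = 1/20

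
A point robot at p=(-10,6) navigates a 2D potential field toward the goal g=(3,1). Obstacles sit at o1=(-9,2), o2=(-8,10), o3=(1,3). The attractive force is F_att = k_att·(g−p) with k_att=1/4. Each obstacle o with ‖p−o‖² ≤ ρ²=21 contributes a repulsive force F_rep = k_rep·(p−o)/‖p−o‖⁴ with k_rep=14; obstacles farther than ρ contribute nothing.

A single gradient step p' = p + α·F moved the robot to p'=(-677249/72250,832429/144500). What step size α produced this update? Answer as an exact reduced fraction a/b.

α = 1/5

F_att = 1/4·(g−p) = 1/4·(13,-5) = (3.2500,-1.2500)
o1: d²=17 ≤ ρ²=21; F_rep = 14·(-1,4)/17² = (-0.0484,0.1938)
o2: d²=20 ≤ ρ²=21; F_rep = 14·(-2,-4)/20² = (-0.0700,-0.1400)
o3: d²=130 > ρ²=21 → inactive
F = F_att + ΣF_rep = (3.1316,-1.1962)
Δp = p'−p = (0.6263,-0.2392); α = Δx/Fx = (45251/72250) / (45251/14450) = 1/5
check: Δy/Fy = (-34571/144500) / (-34571/28900) = 1/5 ✓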